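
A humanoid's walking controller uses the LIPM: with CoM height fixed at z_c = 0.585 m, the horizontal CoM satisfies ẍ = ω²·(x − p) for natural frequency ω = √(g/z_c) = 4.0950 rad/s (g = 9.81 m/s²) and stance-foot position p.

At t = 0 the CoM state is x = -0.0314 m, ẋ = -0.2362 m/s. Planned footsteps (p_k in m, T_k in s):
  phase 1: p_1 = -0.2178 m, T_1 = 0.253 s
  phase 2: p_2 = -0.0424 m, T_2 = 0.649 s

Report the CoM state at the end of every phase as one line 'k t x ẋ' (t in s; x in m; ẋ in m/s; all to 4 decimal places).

phase 1: p=-0.2178, T=0.253, ωT=1.036035, cosh=1.586440, sinh=1.231581; start (x,ẋ)=(-0.031400, -0.236200) → end (x,ẋ)=(0.006875, 0.565359)
phase 2: p=-0.0424, T=0.649, ωT=2.657655, cosh=7.166458, sinh=7.096346; start (x,ẋ)=(0.006875, 0.565359) → end (x,ẋ)=(1.290452, 5.483519)

1 0.2530 0.0069 0.5654
2 0.9020 1.2905 5.4835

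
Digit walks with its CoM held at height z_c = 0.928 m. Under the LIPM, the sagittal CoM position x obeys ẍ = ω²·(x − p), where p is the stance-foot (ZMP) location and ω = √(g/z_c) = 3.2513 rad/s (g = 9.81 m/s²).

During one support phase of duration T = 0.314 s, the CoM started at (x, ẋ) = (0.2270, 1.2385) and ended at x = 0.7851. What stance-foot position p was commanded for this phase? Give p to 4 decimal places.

p = 0.0544

ωT = 3.2513·0.314 = 1.020908; cosh(ωT) = 1.567991, sinh(ωT) = 1.207723
x(T) = p + (x₀−p)·cosh(ωT) + (ẋ₀/ω)·sinh(ωT) ⇒ p·(1 − cosh) = x(T) − x₀·cosh − (ẋ₀/ω)·sinh
numerator   = 0.7851 − (0.2270)·1.567991 − (1.2385/3.2513)·1.207723 = -0.030885
denominator = 1 − 1.567991 = -0.567991
p = -0.030885 / -0.567991 = 0.0544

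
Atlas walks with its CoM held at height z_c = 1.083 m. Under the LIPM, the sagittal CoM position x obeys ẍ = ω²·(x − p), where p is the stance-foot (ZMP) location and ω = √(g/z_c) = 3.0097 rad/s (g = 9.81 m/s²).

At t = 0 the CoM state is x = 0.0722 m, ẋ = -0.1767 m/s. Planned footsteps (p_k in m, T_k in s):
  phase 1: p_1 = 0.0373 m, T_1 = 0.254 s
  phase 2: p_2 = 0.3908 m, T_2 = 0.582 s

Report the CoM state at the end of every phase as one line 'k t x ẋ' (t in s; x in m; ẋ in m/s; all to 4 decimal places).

1 0.2540 0.0335 -0.1425
2 0.8360 -0.8023 -3.4290

phase 1: p=0.0373, T=0.254, ωT=0.764464, cosh=1.306713, sinh=0.841129; start (x,ẋ)=(0.072200, -0.176700) → end (x,ẋ)=(0.033521, -0.142545)
phase 2: p=0.3908, T=0.582, ωT=1.751645, cosh=2.968784, sinh=2.795295; start (x,ẋ)=(0.033521, -0.142545) → end (x,ẋ)=(-0.802273, -3.428971)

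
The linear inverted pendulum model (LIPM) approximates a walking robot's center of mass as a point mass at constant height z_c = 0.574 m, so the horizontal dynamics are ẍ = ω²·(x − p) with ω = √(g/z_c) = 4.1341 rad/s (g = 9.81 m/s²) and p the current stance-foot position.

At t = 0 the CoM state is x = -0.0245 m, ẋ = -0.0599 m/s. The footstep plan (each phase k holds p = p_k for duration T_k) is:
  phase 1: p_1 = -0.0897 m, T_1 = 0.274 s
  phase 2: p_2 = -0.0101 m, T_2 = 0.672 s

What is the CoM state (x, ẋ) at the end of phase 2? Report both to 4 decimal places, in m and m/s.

x = 0.6142, ẋ = 2.5947

phase 1: p=-0.0897, T=0.274, ωT=1.132743, cosh=1.713155, sinh=1.391006; start (x,ẋ)=(-0.024500, -0.059900) → end (x,ẋ)=(0.001843, 0.272318)
phase 2: p=-0.0101, T=0.672, ωT=2.778115, cosh=8.075412, sinh=8.013256; start (x,ẋ)=(0.001843, 0.272318) → end (x,ẋ)=(0.614188, 2.594728)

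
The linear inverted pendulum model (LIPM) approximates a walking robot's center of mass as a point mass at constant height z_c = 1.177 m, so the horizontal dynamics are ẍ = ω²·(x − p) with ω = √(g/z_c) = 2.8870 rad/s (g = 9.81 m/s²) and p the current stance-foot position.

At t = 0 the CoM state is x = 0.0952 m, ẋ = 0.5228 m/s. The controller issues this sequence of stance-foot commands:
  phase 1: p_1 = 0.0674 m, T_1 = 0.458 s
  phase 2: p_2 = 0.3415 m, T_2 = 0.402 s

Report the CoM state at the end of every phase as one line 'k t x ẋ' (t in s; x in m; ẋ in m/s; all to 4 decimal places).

1 0.4580 0.4388 1.1903
2 0.8600 1.1054 2.4904

phase 1: p=0.0674, T=0.458, ωT=1.322246, cosh=2.009187, sinh=1.742651; start (x,ẋ)=(0.095200, 0.522800) → end (x,ẋ)=(0.438828, 1.190266)
phase 2: p=0.3415, T=0.402, ωT=1.160574, cosh=1.752536, sinh=1.439229; start (x,ẋ)=(0.438828, 1.190266) → end (x,ẋ)=(1.105443, 2.490386)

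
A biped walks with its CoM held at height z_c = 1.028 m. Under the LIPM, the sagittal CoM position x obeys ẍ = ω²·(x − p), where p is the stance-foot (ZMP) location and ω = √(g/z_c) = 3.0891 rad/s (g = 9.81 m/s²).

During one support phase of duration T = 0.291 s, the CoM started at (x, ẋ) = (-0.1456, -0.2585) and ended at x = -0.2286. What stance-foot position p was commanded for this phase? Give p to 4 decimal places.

ωT = 3.0891·0.291 = 0.898928; cosh(ωT) = 1.431987, sinh(ωT) = 1.024981
x(T) = p + (x₀−p)·cosh(ωT) + (ẋ₀/ω)·sinh(ωT) ⇒ p·(1 − cosh) = x(T) − x₀·cosh − (ẋ₀/ω)·sinh
numerator   = -0.2286 − (-0.1456)·1.431987 − (-0.2585/3.0891)·1.024981 = 0.065669
denominator = 1 − 1.431987 = -0.431987
p = 0.065669 / -0.431987 = -0.1520

p = -0.1520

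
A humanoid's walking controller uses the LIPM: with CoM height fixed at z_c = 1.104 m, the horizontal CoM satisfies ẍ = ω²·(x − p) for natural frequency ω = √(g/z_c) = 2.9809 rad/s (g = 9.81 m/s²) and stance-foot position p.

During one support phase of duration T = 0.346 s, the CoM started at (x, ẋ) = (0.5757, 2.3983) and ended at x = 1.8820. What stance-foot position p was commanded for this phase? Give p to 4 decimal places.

p = 0.0224

ωT = 2.9809·0.346 = 1.031391; cosh(ωT) = 1.580738, sinh(ωT) = 1.224228
x(T) = p + (x₀−p)·cosh(ωT) + (ẋ₀/ω)·sinh(ωT) ⇒ p·(1 − cosh) = x(T) − x₀·cosh − (ẋ₀/ω)·sinh
numerator   = 1.8820 − (0.5757)·1.580738 − (2.3983/2.9809)·1.224228 = -0.012990
denominator = 1 − 1.580738 = -0.580738
p = -0.012990 / -0.580738 = 0.0224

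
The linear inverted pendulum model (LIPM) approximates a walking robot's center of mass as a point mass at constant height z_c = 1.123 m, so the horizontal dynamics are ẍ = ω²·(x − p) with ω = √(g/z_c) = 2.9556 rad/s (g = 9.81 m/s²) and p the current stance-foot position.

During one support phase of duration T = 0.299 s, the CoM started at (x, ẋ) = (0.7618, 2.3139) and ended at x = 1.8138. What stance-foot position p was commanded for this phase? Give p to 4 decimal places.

p = 0.1220

ωT = 2.9556·0.299 = 0.883724; cosh(ωT) = 1.416568, sinh(ωT) = 1.003327
x(T) = p + (x₀−p)·cosh(ωT) + (ẋ₀/ω)·sinh(ωT) ⇒ p·(1 − cosh) = x(T) − x₀·cosh − (ẋ₀/ω)·sinh
numerator   = 1.8138 − (0.7618)·1.416568 − (2.3139/2.9556)·1.003327 = -0.050833
denominator = 1 − 1.416568 = -0.416568
p = -0.050833 / -0.416568 = 0.1220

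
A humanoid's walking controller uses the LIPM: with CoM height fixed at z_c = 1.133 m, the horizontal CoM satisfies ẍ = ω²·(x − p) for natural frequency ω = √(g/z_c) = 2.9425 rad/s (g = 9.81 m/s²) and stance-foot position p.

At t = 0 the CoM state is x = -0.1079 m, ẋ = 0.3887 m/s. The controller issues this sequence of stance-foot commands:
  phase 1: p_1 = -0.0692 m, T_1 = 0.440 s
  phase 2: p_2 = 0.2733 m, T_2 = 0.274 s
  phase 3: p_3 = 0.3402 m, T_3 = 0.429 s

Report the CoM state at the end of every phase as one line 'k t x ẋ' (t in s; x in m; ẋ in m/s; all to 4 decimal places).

phase 1: p=-0.0692, T=0.440, ωT=1.294700, cosh=1.961940, sinh=1.687960; start (x,ẋ)=(-0.107900, 0.388700) → end (x,ẋ)=(0.077850, 0.570390)
phase 2: p=0.2733, T=0.274, ωT=0.806245, cosh=1.343007, sinh=0.896476; start (x,ẋ)=(0.077850, 0.570390) → end (x,ẋ)=(0.184587, 0.250465)
phase 3: p=0.3402, T=0.429, ωT=1.262332, cosh=1.908324, sinh=1.625330; start (x,ẋ)=(0.184587, 0.250465) → end (x,ẋ)=(0.181588, -0.266257)

1 0.4400 0.0779 0.5704
2 0.7140 0.1846 0.2505
3 1.1430 0.1816 -0.2663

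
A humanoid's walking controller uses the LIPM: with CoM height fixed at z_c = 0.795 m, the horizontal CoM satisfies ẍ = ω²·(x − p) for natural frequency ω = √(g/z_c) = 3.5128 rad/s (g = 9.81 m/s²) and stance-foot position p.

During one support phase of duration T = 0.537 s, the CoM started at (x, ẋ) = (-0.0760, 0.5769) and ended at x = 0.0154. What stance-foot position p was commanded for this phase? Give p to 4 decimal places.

p = 0.1084

ωT = 3.5128·0.537 = 1.886374; cosh(ωT) = 3.373514, sinh(ωT) = 3.221894
x(T) = p + (x₀−p)·cosh(ωT) + (ẋ₀/ω)·sinh(ωT) ⇒ p·(1 − cosh) = x(T) − x₀·cosh − (ẋ₀/ω)·sinh
numerator   = 0.0154 − (-0.0760)·3.373514 − (0.5769/3.5128)·3.221894 = -0.257338
denominator = 1 − 3.373514 = -2.373514
p = -0.257338 / -2.373514 = 0.1084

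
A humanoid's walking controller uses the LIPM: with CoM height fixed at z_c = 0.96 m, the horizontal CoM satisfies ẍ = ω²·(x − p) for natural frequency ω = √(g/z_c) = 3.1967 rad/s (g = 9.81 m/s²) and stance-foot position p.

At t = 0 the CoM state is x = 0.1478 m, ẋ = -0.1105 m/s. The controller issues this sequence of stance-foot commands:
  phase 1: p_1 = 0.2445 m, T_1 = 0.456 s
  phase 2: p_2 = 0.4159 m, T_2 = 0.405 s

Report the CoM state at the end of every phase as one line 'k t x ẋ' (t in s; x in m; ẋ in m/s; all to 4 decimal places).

phase 1: p=0.2445, T=0.456, ωT=1.457695, cosh=2.264409, sinh=2.031637; start (x,ẋ)=(0.147800, -0.110500) → end (x,ẋ)=(-0.044696, -0.878239)
phase 2: p=0.4159, T=0.405, ωT=1.294663, cosh=1.961879, sinh=1.687889; start (x,ẋ)=(-0.044696, -0.878239) → end (x,ẋ)=(-0.951452, -4.208223)

1 0.4560 -0.0447 -0.8782
2 0.8610 -0.9515 -4.2082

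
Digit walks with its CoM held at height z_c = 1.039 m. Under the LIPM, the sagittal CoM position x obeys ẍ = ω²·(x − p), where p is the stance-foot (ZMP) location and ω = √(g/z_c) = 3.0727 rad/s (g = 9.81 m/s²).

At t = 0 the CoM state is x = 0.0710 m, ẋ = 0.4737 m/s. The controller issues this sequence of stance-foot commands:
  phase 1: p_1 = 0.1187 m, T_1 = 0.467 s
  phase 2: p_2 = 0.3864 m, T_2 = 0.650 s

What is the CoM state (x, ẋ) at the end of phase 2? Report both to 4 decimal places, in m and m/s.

phase 1: p=0.1187, T=0.467, ωT=1.434951, cosh=2.218783, sinh=1.980656; start (x,ẋ)=(0.071000, 0.473700) → end (x,ẋ)=(0.318210, 0.760737)
phase 2: p=0.3864, T=0.650, ωT=1.997255, cosh=3.752254, sinh=3.616547; start (x,ẋ)=(0.318210, 0.760737) → end (x,ẋ)=(1.025916, 2.096714)

x = 1.0259, ẋ = 2.0967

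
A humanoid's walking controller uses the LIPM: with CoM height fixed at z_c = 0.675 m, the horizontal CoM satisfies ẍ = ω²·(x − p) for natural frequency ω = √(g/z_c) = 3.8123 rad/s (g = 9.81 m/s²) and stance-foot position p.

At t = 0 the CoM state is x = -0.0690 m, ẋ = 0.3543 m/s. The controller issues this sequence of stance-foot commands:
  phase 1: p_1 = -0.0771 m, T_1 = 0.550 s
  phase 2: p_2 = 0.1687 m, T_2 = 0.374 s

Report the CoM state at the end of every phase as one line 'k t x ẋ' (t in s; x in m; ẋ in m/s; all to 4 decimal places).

phase 1: p=-0.0771, T=0.550, ωT=2.096765, cosh=4.131324, sinh=4.008471; start (x,ẋ)=(-0.069000, 0.354300) → end (x,ẋ)=(0.328895, 1.587508)
phase 2: p=0.1687, T=0.374, ωT=1.425800, cosh=2.200751, sinh=1.960435; start (x,ẋ)=(0.328895, 1.587508) → end (x,ẋ)=(1.337609, 4.690971)

1 0.5500 0.3289 1.5875
2 0.9240 1.3376 4.6910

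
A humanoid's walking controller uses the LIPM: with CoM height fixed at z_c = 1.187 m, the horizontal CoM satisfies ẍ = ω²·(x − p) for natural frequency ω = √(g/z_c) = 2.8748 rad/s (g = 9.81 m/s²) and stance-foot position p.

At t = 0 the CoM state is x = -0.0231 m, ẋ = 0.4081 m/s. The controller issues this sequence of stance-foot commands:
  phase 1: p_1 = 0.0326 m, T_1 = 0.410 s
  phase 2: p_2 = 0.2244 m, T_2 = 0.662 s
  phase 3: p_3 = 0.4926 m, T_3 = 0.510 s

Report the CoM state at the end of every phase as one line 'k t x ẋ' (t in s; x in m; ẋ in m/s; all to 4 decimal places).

1 0.4100 0.1424 0.4904
2 1.0720 0.5025 0.9077
3 1.5820 1.1627 2.1293

phase 1: p=0.0326, T=0.410, ωT=1.178668, cosh=1.778865, sinh=1.471177; start (x,ẋ)=(-0.023100, 0.408100) → end (x,ẋ)=(0.142362, 0.490381)
phase 2: p=0.2244, T=0.662, ωT=1.903118, cosh=3.427937, sinh=3.278834; start (x,ẋ)=(0.142362, 0.490381) → end (x,ẋ)=(0.502480, 0.907706)
phase 3: p=0.4926, T=0.510, ωT=1.466148, cosh=2.281663, sinh=2.050851; start (x,ẋ)=(0.502480, 0.907706) → end (x,ẋ)=(1.162689, 2.129327)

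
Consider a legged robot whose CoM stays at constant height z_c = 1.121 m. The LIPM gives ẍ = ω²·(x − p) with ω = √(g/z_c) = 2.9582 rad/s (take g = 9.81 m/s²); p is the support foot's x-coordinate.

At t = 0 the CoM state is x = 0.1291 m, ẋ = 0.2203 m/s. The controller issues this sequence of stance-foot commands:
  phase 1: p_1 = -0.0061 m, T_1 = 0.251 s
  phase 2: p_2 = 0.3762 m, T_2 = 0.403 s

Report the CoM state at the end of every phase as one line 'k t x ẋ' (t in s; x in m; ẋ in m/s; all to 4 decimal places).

phase 1: p=-0.0061, T=0.251, ωT=0.742508, cosh=1.288559, sinh=0.812640; start (x,ẋ)=(0.129100, 0.220300) → end (x,ẋ)=(0.228631, 0.608884)
phase 2: p=0.3762, T=0.403, ωT=1.192155, cosh=1.798869, sinh=1.495302; start (x,ẋ)=(0.228631, 0.608884) → end (x,ẋ)=(0.418520, 0.442546)

1 0.2510 0.2286 0.6089
2 0.6540 0.4185 0.4425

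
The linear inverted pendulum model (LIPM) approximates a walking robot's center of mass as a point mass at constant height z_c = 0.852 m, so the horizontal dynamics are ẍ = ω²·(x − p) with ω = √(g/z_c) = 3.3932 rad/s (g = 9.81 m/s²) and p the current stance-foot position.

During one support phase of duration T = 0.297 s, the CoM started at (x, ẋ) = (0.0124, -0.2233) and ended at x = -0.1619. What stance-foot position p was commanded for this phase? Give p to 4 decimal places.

ωT = 3.3932·0.297 = 1.007780; cosh(ωT) = 1.552271, sinh(ωT) = 1.187243
x(T) = p + (x₀−p)·cosh(ωT) + (ẋ₀/ω)·sinh(ωT) ⇒ p·(1 − cosh) = x(T) − x₀·cosh − (ẋ₀/ω)·sinh
numerator   = -0.1619 − (0.0124)·1.552271 − (-0.2233/3.3932)·1.187243 = -0.103018
denominator = 1 − 1.552271 = -0.552271
p = -0.103018 / -0.552271 = 0.1865

p = 0.1865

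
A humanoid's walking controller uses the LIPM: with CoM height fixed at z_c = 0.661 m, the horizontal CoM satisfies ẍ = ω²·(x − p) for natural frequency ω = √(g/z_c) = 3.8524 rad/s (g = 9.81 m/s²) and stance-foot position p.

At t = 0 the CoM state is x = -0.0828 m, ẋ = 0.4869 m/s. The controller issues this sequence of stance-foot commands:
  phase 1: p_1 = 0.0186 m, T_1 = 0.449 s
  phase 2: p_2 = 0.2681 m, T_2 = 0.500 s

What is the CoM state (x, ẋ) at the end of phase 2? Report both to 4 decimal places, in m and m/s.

x = -0.1257, ẋ = -1.3542

phase 1: p=0.0186, T=0.449, ωT=1.729728, cosh=2.908225, sinh=2.730892; start (x,ẋ)=(-0.082800, 0.486900) → end (x,ẋ)=(0.068860, 0.349237)
phase 2: p=0.2681, T=0.500, ωT=1.926200, cosh=3.504540, sinh=3.358839; start (x,ẋ)=(0.068860, 0.349237) → end (x,ẋ)=(-0.125651, -1.354168)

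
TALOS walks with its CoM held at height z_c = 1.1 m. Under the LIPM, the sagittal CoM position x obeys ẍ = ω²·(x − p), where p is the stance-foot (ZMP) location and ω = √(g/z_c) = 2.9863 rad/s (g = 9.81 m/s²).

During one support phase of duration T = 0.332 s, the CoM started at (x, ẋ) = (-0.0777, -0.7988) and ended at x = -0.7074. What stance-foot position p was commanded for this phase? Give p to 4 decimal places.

ωT = 2.9863·0.332 = 0.991452; cosh(ωT) = 1.533091, sinh(ωT) = 1.162053
x(T) = p + (x₀−p)·cosh(ωT) + (ẋ₀/ω)·sinh(ωT) ⇒ p·(1 − cosh) = x(T) − x₀·cosh − (ẋ₀/ω)·sinh
numerator   = -0.7074 − (-0.0777)·1.533091 − (-0.7988/2.9863)·1.162053 = -0.277443
denominator = 1 − 1.533091 = -0.533091
p = -0.277443 / -0.533091 = 0.5204

p = 0.5204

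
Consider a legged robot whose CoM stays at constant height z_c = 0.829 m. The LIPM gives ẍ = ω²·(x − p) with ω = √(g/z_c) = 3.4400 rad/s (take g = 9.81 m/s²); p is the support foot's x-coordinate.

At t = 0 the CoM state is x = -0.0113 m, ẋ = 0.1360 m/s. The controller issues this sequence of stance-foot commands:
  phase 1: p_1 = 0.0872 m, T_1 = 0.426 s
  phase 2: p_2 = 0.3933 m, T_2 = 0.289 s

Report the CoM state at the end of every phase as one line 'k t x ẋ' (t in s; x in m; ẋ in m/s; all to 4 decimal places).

phase 1: p=0.0872, T=0.426, ωT=1.465440, cosh=2.280212, sinh=2.049236; start (x,ẋ)=(-0.011300, 0.136000) → end (x,ẋ)=(-0.056385, -0.384254)
phase 2: p=0.3933, T=0.289, ωT=0.994160, cosh=1.536244, sinh=1.166210; start (x,ẋ)=(-0.056385, -0.384254) → end (x,ẋ)=(-0.427793, -2.394335)

1 0.4260 -0.0564 -0.3843
2 0.7150 -0.4278 -2.3943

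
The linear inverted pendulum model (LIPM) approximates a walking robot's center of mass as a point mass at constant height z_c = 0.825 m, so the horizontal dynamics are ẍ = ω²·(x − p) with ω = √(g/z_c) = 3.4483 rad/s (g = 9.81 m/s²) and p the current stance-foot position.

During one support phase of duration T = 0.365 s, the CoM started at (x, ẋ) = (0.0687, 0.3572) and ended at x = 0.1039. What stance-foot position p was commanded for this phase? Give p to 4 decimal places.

ωT = 3.4483·0.365 = 1.258630; cosh(ωT) = 1.902318, sinh(ωT) = 1.618275
x(T) = p + (x₀−p)·cosh(ωT) + (ẋ₀/ω)·sinh(ωT) ⇒ p·(1 − cosh) = x(T) − x₀·cosh − (ẋ₀/ω)·sinh
numerator   = 0.1039 − (0.0687)·1.902318 − (0.3572/3.4483)·1.618275 = -0.194422
denominator = 1 − 1.902318 = -0.902318
p = -0.194422 / -0.902318 = 0.2155

p = 0.2155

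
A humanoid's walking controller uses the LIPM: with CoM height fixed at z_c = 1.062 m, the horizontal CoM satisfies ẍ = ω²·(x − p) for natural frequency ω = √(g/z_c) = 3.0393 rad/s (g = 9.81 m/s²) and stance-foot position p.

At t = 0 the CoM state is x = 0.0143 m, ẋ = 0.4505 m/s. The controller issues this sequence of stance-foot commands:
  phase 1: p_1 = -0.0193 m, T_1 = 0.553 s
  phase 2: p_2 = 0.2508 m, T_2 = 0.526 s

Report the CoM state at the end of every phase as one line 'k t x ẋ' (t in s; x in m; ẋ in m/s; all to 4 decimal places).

1 0.5530 0.4582 1.5161
2 1.0790 1.9680 5.3980

phase 1: p=-0.0193, T=0.553, ωT=1.680733, cosh=2.777864, sinh=2.591626; start (x,ẋ)=(0.014300, 0.450500) → end (x,ẋ)=(0.458180, 1.516086)
phase 2: p=0.2508, T=0.526, ωT=1.598672, cosh=2.574312, sinh=2.372147; start (x,ẋ)=(0.458180, 1.516086) → end (x,ẋ)=(1.967952, 5.398016)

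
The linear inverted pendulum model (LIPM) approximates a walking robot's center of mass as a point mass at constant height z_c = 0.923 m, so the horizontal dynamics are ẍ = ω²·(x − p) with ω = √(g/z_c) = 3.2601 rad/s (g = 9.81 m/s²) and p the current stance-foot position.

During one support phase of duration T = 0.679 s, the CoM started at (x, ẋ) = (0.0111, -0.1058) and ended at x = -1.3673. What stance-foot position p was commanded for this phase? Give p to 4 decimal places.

p = 0.3505

ωT = 3.2601·0.679 = 2.213608; cosh(ωT) = 4.628985, sinh(ωT) = 4.519679
x(T) = p + (x₀−p)·cosh(ωT) + (ẋ₀/ω)·sinh(ωT) ⇒ p·(1 − cosh) = x(T) − x₀·cosh − (ẋ₀/ω)·sinh
numerator   = -1.3673 − (0.0111)·4.628985 − (-0.1058/3.2601)·4.519679 = -1.272005
denominator = 1 − 4.628985 = -3.628985
p = -1.272005 / -3.628985 = 0.3505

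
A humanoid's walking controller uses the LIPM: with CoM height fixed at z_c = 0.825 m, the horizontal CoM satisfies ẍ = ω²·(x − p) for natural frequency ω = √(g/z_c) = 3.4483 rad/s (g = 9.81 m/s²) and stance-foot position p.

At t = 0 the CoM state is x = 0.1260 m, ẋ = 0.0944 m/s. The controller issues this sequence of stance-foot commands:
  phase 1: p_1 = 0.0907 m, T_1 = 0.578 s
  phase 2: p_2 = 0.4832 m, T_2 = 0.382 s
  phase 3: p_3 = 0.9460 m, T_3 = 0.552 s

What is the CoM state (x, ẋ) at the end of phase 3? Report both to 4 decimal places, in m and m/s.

x = 0.1957, ẋ = -2.2953

phase 1: p=0.0907, T=0.578, ωT=1.993117, cosh=3.737322, sinh=3.601052; start (x,ẋ)=(0.126000, 0.094400) → end (x,ẋ)=(0.321209, 0.791141)
phase 2: p=0.4832, T=0.382, ωT=1.317251, cosh=2.000507, sinh=1.732636; start (x,ẋ)=(0.321209, 0.791141) → end (x,ẋ)=(0.556654, 0.614845)
phase 3: p=0.9460, T=0.552, ωT=1.903462, cosh=3.429065, sinh=3.280013; start (x,ẋ)=(0.556654, 0.614845) → end (x,ẋ)=(0.195746, -2.295342)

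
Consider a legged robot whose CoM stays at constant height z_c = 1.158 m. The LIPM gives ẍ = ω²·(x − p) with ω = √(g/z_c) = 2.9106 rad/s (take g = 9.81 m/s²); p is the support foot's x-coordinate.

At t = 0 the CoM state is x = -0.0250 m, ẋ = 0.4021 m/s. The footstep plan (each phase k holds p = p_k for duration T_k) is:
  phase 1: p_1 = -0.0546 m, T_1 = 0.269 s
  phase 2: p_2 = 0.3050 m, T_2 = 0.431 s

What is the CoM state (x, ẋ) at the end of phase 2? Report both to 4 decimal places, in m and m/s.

phase 1: p=-0.0546, T=0.269, ωT=0.782951, cosh=1.322488, sinh=0.865433; start (x,ẋ)=(-0.025000, 0.402100) → end (x,ẋ)=(0.104105, 0.606333)
phase 2: p=0.3050, T=0.431, ωT=1.254469, cosh=1.895601, sinh=1.610374; start (x,ẋ)=(0.104105, 0.606333) → end (x,ẋ)=(0.259655, 0.207740)

x = 0.2597, ẋ = 0.2077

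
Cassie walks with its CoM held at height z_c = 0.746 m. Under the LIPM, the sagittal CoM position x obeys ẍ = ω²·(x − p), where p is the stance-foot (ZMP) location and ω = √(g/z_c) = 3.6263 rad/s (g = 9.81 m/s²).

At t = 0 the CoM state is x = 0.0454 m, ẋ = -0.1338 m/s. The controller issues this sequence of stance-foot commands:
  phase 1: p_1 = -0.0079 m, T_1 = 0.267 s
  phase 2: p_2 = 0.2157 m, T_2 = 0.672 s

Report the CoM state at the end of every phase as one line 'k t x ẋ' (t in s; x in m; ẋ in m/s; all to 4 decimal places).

phase 1: p=-0.0079, T=0.267, ωT=0.968222, cosh=1.506508, sinh=1.126751; start (x,ẋ)=(0.045400, -0.133800) → end (x,ẋ)=(0.030823, 0.016210)
phase 2: p=0.2157, T=0.672, ωT=2.436874, cosh=5.762331, sinh=5.674897; start (x,ẋ)=(0.030823, 0.016210) → end (x,ẋ)=(-0.824255, -3.711156)

1 0.2670 0.0308 0.0162
2 0.9390 -0.8243 -3.7112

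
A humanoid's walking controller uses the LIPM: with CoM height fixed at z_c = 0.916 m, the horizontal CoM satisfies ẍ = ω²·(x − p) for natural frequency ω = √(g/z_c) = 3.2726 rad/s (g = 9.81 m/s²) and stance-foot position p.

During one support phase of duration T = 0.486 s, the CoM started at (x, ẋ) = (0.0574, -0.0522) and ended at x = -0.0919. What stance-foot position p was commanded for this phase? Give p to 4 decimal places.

p = 0.1293

ωT = 3.2726·0.486 = 1.590484; cosh(ωT) = 2.554974, sinh(ωT) = 2.351147
x(T) = p + (x₀−p)·cosh(ωT) + (ẋ₀/ω)·sinh(ωT) ⇒ p·(1 − cosh) = x(T) − x₀·cosh − (ẋ₀/ω)·sinh
numerator   = -0.0919 − (0.0574)·2.554974 − (-0.0522/3.2726)·2.351147 = -0.201053
denominator = 1 − 2.554974 = -1.554974
p = -0.201053 / -1.554974 = 0.1293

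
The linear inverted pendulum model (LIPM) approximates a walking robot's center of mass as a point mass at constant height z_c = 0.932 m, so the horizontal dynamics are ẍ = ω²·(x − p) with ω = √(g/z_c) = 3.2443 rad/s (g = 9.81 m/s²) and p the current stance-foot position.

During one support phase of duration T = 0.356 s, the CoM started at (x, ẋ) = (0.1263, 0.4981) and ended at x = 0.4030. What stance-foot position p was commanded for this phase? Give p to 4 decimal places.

p = 0.0494

ωT = 3.2443·0.356 = 1.154971; cosh(ωT) = 1.744499, sinh(ωT) = 1.429432
x(T) = p + (x₀−p)·cosh(ωT) + (ẋ₀/ω)·sinh(ωT) ⇒ p·(1 − cosh) = x(T) − x₀·cosh − (ẋ₀/ω)·sinh
numerator   = 0.4030 − (0.1263)·1.744499 − (0.4981/3.2443)·1.429432 = -0.036792
denominator = 1 − 1.744499 = -0.744499
p = -0.036792 / -0.744499 = 0.0494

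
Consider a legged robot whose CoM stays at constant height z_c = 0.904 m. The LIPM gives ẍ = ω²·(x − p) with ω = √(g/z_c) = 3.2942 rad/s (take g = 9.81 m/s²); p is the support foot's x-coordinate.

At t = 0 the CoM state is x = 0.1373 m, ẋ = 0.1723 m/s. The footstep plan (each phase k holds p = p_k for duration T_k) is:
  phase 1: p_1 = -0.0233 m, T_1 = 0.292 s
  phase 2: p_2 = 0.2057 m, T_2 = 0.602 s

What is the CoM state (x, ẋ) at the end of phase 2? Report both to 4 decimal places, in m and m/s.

phase 1: p=-0.0233, T=0.292, ωT=0.961906, cosh=1.499422, sinh=1.117258; start (x,ẋ)=(0.137300, 0.172300) → end (x,ẋ)=(0.275944, 0.849434)
phase 2: p=0.2057, T=0.602, ωT=1.983108, cosh=3.701466, sinh=3.563825; start (x,ẋ)=(0.275944, 0.849434) → end (x,ẋ)=(1.384666, 3.968817)

x = 1.3847, ẋ = 3.9688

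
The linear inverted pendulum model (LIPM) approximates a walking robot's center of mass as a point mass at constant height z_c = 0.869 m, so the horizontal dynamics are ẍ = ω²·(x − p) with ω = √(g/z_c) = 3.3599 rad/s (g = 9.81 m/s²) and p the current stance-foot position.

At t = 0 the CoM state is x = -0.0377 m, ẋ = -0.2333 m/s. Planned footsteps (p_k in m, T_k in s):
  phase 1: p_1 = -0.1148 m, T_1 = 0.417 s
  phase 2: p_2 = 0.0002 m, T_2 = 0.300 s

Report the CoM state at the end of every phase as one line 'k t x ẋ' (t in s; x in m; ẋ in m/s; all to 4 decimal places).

1 0.4170 -0.0812 -0.0084
2 0.7170 -0.1291 -0.3378

phase 1: p=-0.1148, T=0.417, ωT=1.401078, cosh=2.152953, sinh=1.906622; start (x,ẋ)=(-0.037700, -0.233300) → end (x,ẋ)=(-0.081197, -0.008377)
phase 2: p=0.0002, T=0.300, ωT=1.007970, cosh=1.552496, sinh=1.187537; start (x,ẋ)=(-0.081197, -0.008377) → end (x,ẋ)=(-0.129129, -0.337778)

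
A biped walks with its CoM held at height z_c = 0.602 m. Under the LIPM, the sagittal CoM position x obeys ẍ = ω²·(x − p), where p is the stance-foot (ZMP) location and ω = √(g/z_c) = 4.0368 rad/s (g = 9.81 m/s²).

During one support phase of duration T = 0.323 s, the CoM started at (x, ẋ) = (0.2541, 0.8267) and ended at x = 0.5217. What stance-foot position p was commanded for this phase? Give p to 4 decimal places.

ωT = 4.0368·0.323 = 1.303886; cosh(ωT) = 1.977530, sinh(ωT) = 1.706055
x(T) = p + (x₀−p)·cosh(ωT) + (ẋ₀/ω)·sinh(ωT) ⇒ p·(1 − cosh) = x(T) − x₀·cosh − (ẋ₀/ω)·sinh
numerator   = 0.5217 − (0.2541)·1.977530 − (0.8267/4.0368)·1.706055 = -0.330175
denominator = 1 − 1.977530 = -0.977530
p = -0.330175 / -0.977530 = 0.3378

p = 0.3378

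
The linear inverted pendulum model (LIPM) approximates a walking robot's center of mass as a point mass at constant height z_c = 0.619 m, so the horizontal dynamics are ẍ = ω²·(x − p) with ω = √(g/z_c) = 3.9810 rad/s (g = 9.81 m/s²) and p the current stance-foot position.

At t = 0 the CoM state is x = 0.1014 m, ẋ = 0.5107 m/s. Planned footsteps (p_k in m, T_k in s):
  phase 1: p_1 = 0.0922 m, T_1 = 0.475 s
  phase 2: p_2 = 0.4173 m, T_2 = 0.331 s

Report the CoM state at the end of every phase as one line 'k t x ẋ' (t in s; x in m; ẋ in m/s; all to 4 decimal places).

phase 1: p=0.0922, T=0.475, ωT=1.890975, cosh=3.388375, sinh=3.237451; start (x,ẋ)=(0.101400, 0.510700) → end (x,ẋ)=(0.538687, 1.849015)
phase 2: p=0.4173, T=0.331, ωT=1.317711, cosh=2.001305, sinh=1.733558; start (x,ẋ)=(0.538687, 1.849015) → end (x,ẋ)=(1.465401, 4.538173)

1 0.4750 0.5387 1.8490
2 0.8060 1.4654 4.5382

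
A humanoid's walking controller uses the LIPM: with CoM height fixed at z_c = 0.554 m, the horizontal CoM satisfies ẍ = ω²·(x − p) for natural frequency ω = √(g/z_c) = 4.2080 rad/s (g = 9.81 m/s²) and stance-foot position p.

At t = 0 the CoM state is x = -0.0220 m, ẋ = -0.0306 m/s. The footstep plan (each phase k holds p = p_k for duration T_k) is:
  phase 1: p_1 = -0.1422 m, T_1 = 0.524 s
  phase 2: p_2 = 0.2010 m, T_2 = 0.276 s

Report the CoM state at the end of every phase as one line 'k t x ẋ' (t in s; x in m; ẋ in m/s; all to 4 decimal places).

1 0.5240 0.3770 2.1255
2 0.8000 1.2373 4.7944

phase 1: p=-0.1422, T=0.524, ωT=2.204992, cosh=4.590215, sinh=4.479964; start (x,ẋ)=(-0.022000, -0.030600) → end (x,ẋ)=(0.376966, 2.125512)
phase 2: p=0.2010, T=0.276, ωT=1.161408, cosh=1.753736, sinh=1.440691; start (x,ẋ)=(0.376966, 2.125512) → end (x,ẋ)=(1.237309, 4.794371)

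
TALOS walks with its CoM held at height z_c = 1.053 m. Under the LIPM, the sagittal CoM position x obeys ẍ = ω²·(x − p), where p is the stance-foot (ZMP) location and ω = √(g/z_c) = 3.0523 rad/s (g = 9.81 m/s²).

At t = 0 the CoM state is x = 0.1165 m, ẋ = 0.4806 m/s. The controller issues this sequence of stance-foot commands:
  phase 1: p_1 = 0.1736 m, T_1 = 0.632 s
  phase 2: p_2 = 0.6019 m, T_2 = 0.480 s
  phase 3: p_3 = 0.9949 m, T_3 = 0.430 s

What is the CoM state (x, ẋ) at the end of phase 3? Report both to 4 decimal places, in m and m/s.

x = 2.3077, ẋ = 4.4172

phase 1: p=0.1736, T=0.632, ωT=1.929054, cosh=3.514139, sinh=3.368854; start (x,ẋ)=(0.116500, 0.480600) → end (x,ẋ)=(0.503386, 1.101750)
phase 2: p=0.6019, T=0.480, ωT=1.465104, cosh=2.279524, sinh=2.048470; start (x,ẋ)=(0.503386, 1.101750) → end (x,ẋ)=(1.116744, 1.895500)
phase 3: p=0.9949, T=0.430, ωT=1.312489, cosh=1.992280, sinh=1.723130; start (x,ẋ)=(1.116744, 1.895500) → end (x,ẋ)=(2.307724, 4.417208)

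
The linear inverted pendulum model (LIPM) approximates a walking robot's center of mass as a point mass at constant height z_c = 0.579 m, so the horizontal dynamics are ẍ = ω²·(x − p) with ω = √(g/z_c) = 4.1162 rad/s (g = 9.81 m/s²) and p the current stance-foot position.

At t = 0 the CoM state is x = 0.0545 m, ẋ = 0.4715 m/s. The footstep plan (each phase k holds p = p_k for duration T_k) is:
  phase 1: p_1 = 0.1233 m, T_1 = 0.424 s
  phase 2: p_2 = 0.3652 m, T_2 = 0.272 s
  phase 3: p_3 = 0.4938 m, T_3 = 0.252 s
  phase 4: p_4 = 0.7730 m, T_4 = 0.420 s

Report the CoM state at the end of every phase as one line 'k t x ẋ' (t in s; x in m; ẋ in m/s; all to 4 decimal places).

phase 1: p=0.1233, T=0.424, ωT=1.745269, cosh=2.951019, sinh=2.776421; start (x,ẋ)=(0.054500, 0.471500) → end (x,ẋ)=(0.238302, 0.605138)
phase 2: p=0.3652, T=0.272, ωT=1.119606, cosh=1.695028, sinh=1.368620; start (x,ẋ)=(0.238302, 0.605138) → end (x,ẋ)=(0.351310, 0.310843)
phase 3: p=0.4938, T=0.252, ωT=1.037282, cosh=1.587978, sinh=1.233561; start (x,ẋ)=(0.351310, 0.310843) → end (x,ẋ)=(0.360684, -0.229894)
phase 4: p=0.7730, T=0.420, ωT=1.728804, cosh=2.905704, sinh=2.728208; start (x,ẋ)=(0.360684, -0.229894) → end (x,ẋ)=(-0.577442, -5.298253)

1 0.4240 0.2383 0.6051
2 0.6960 0.3513 0.3108
3 0.9480 0.3607 -0.2299
4 1.3680 -0.5774 -5.2983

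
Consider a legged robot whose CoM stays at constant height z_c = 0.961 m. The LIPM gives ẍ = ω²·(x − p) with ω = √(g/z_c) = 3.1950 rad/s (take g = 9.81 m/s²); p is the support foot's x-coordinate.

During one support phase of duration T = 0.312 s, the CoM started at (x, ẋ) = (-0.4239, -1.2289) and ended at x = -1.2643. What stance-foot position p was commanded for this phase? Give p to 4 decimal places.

p = 0.2996

ωT = 3.1950·0.312 = 0.996840; cosh(ωT) = 1.539375, sinh(ωT) = 1.170331
x(T) = p + (x₀−p)·cosh(ωT) + (ẋ₀/ω)·sinh(ωT) ⇒ p·(1 − cosh) = x(T) − x₀·cosh − (ẋ₀/ω)·sinh
numerator   = -1.2643 − (-0.4239)·1.539375 − (-1.2289/3.1950)·1.170331 = -0.161612
denominator = 1 − 1.539375 = -0.539375
p = -0.161612 / -0.539375 = 0.2996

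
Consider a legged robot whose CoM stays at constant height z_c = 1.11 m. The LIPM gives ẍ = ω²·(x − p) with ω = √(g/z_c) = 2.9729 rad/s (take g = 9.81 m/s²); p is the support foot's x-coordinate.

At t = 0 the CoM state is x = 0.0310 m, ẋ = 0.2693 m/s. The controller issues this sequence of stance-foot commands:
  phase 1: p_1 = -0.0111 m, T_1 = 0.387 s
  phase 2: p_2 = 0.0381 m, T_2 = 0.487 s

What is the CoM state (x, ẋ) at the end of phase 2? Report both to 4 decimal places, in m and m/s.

phase 1: p=-0.0111, T=0.387, ωT=1.150512, cosh=1.738143, sinh=1.421668; start (x,ẋ)=(0.031000, 0.269300) → end (x,ẋ)=(0.190858, 0.646017)
phase 2: p=0.0381, T=0.487, ωT=1.447802, cosh=2.244421, sinh=2.009335; start (x,ẋ)=(0.190858, 0.646017) → end (x,ẋ)=(0.817584, 2.362438)

x = 0.8176, ẋ = 2.3624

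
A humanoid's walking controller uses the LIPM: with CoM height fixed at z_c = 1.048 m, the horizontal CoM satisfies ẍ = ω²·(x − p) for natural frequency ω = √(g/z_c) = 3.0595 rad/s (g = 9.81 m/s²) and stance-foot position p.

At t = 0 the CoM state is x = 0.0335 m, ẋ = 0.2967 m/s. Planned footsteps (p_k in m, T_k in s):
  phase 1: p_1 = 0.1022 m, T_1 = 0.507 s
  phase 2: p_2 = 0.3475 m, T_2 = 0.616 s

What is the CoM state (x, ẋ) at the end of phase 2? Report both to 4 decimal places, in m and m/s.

x = -0.0422, ẋ = -1.0621

phase 1: p=0.1022, T=0.507, ωT=1.551166, cosh=2.464485, sinh=2.252484; start (x,ẋ)=(0.033500, 0.296700) → end (x,ẋ)=(0.151328, 0.257768)
phase 2: p=0.3475, T=0.616, ωT=1.884652, cosh=3.367972, sinh=3.216090; start (x,ẋ)=(0.151328, 0.257768) → end (x,ẋ)=(-0.042240, -1.062101)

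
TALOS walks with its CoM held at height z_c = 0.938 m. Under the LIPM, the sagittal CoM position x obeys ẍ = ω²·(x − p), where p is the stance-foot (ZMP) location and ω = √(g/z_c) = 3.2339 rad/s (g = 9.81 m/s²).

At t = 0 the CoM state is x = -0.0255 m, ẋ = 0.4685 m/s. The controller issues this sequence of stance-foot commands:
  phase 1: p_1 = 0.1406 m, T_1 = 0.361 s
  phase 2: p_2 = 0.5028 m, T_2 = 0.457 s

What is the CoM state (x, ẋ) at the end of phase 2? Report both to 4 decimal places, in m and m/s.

phase 1: p=0.1406, T=0.361, ωT=1.167438, cosh=1.762456, sinh=1.451292; start (x,ẋ)=(-0.025500, 0.468500) → end (x,ẋ)=(0.058107, 0.046148)
phase 2: p=0.5028, T=0.457, ωT=1.477892, cosh=2.305907, sinh=2.077789; start (x,ẋ)=(0.058107, 0.046148) → end (x,ẋ)=(-0.492971, -2.881641)

x = -0.4930, ẋ = -2.8816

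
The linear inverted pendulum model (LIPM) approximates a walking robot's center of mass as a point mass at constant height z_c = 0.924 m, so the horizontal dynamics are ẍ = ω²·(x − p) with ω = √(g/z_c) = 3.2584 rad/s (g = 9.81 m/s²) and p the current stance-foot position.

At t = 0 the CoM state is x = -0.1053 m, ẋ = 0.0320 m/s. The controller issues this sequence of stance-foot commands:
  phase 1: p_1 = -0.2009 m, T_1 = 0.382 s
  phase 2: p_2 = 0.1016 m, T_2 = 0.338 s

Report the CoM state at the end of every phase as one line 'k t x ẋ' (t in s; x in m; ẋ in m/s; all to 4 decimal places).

phase 1: p=-0.2009, T=0.382, ωT=1.244709, cosh=1.879974, sinh=1.591949; start (x,ẋ)=(-0.105300, 0.032000) → end (x,ẋ)=(-0.005540, 0.556056)
phase 2: p=0.1016, T=0.338, ωT=1.101339, cosh=1.670309, sinh=1.337883; start (x,ẋ)=(-0.005540, 0.556056) → end (x,ẋ)=(0.150957, 0.461723)

1 0.3820 -0.0055 0.5561
2 0.7200 0.1510 0.4617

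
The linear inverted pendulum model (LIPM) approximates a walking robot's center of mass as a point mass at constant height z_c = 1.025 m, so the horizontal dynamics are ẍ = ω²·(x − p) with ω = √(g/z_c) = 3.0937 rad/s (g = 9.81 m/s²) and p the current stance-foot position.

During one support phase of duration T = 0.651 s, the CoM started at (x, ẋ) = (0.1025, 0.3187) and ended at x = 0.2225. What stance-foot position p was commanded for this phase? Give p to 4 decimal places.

ωT = 3.0937·0.651 = 2.013999; cosh(ωT) = 3.813337, sinh(ωT) = 3.679883
x(T) = p + (x₀−p)·cosh(ωT) + (ẋ₀/ω)·sinh(ωT) ⇒ p·(1 − cosh) = x(T) − x₀·cosh − (ẋ₀/ω)·sinh
numerator   = 0.2225 − (0.1025)·3.813337 − (0.3187/3.0937)·3.679883 = -0.547453
denominator = 1 − 3.813337 = -2.813337
p = -0.547453 / -2.813337 = 0.1946

p = 0.1946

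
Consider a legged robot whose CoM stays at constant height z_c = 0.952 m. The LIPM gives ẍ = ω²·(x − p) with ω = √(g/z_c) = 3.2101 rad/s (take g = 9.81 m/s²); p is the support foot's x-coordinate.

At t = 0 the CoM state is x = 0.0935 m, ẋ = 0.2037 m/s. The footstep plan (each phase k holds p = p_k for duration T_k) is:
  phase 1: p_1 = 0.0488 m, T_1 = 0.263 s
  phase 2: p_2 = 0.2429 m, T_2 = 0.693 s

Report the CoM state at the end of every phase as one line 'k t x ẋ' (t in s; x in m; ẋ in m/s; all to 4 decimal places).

1 0.2630 0.1706 0.4168
2 0.9560 0.4979 0.8887

phase 1: p=0.0488, T=0.263, ωT=0.844256, cosh=1.378062, sinh=0.948185; start (x,ẋ)=(0.093500, 0.203700) → end (x,ẋ)=(0.170567, 0.416768)
phase 2: p=0.2429, T=0.693, ωT=2.224599, cosh=4.678943, sinh=4.570832; start (x,ẋ)=(0.170567, 0.416768) → end (x,ẋ)=(0.497892, 0.888708)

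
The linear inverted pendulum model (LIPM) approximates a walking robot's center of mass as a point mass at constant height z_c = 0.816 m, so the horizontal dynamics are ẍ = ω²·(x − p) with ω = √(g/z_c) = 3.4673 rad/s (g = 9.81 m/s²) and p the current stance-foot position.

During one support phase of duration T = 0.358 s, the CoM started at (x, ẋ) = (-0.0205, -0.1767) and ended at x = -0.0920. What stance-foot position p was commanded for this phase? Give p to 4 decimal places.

p = -0.0311

ωT = 3.4673·0.358 = 1.241293; cosh(ωT) = 1.874548, sinh(ωT) = 1.585538
x(T) = p + (x₀−p)·cosh(ωT) + (ẋ₀/ω)·sinh(ωT) ⇒ p·(1 − cosh) = x(T) − x₀·cosh − (ẋ₀/ω)·sinh
numerator   = -0.0920 − (-0.0205)·1.874548 − (-0.1767/3.4673)·1.585538 = 0.027230
denominator = 1 − 1.874548 = -0.874548
p = 0.027230 / -0.874548 = -0.0311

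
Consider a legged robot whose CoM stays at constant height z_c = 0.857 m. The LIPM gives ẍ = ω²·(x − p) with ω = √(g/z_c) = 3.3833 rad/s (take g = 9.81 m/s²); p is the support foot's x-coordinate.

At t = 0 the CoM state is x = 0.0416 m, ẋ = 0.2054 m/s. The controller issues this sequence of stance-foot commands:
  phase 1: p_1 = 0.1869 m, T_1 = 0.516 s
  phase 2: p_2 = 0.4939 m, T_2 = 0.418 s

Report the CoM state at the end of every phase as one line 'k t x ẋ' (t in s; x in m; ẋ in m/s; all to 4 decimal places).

1 0.5160 -0.0734 -0.7592
2 0.9340 -1.1761 -5.3680

phase 1: p=0.1869, T=0.516, ωT=1.745783, cosh=2.952447, sinh=2.777939; start (x,ẋ)=(0.041600, 0.205400) → end (x,ẋ)=(-0.073442, -0.759184)
phase 2: p=0.4939, T=0.418, ωT=1.414219, cosh=2.178195, sinh=1.935080; start (x,ẋ)=(-0.073442, -0.759184) → end (x,ẋ)=(-1.176097, -5.368013)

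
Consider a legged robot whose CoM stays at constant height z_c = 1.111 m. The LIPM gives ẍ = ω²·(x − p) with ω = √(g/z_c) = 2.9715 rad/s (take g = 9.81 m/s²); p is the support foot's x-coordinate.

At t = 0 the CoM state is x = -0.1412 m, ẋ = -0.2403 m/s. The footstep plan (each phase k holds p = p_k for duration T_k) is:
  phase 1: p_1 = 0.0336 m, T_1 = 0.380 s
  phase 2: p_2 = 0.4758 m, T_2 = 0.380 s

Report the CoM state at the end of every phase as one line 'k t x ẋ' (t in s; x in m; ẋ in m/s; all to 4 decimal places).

phase 1: p=0.0336, T=0.380, ωT=1.129170, cosh=1.708195, sinh=1.384893; start (x,ẋ)=(-0.141200, -0.240300) → end (x,ẋ)=(-0.376986, -1.129818)
phase 2: p=0.4758, T=0.380, ωT=1.129170, cosh=1.708195, sinh=1.384893; start (x,ẋ)=(-0.376986, -1.129818) → end (x,ẋ)=(-1.507487, -5.439345)

1 0.3800 -0.3770 -1.1298
2 0.7600 -1.5075 -5.4393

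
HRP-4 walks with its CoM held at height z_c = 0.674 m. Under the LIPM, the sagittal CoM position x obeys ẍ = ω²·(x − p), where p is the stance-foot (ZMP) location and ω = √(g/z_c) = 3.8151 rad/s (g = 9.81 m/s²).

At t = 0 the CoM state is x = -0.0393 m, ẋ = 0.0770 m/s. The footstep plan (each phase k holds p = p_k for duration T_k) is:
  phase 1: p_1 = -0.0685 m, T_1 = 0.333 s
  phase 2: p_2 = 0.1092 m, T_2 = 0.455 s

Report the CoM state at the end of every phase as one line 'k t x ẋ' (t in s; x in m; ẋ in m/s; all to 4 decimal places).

phase 1: p=-0.0685, T=0.333, ωT=1.270428, cosh=1.921545, sinh=1.640833; start (x,ẋ)=(-0.039300, 0.077000) → end (x,ẋ)=(0.020726, 0.330749)
phase 2: p=0.1092, T=0.455, ωT=1.735871, cosh=2.925056, sinh=2.748809; start (x,ẋ)=(0.020726, 0.330749) → end (x,ẋ)=(0.088716, 0.039635)

1 0.3330 0.0207 0.3307
2 0.7880 0.0887 0.0396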